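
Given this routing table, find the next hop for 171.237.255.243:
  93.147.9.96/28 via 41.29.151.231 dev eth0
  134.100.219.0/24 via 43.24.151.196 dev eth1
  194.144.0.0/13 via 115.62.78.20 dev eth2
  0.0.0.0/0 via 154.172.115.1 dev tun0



Longest prefix match for 171.237.255.243:
  /28 93.147.9.96: no
  /24 134.100.219.0: no
  /13 194.144.0.0: no
  /0 0.0.0.0: MATCH
Selected: next-hop 154.172.115.1 via tun0 (matched /0)


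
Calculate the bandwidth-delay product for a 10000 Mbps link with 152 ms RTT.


BDP = bandwidth * RTT
= 10000 Mbps * 152 ms
= 10000 * 1e6 * 152 / 1000 bits
= 1520000000 bits
= 190000000 bytes
= 185546.875 KB
BDP = 1520000000 bits (190000000 bytes)


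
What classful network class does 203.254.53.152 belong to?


First octet: 203
Binary: 11001011
110xxxxx -> Class C (192-223)
Class C, default mask 255.255.255.0 (/24)


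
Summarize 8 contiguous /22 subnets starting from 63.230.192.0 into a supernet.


Original prefix: /22
Number of subnets: 8 = 2^3
New prefix = 22 - 3 = 19
Supernet: 63.230.192.0/19


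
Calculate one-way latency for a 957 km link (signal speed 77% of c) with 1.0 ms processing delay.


Speed = 0.77 * 3e5 km/s = 231000 km/s
Propagation delay = 957 / 231000 = 0.0041 s = 4.1429 ms
Processing delay = 1.0 ms
Total one-way latency = 5.1429 ms


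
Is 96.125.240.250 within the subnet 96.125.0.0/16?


Subnet network: 96.125.0.0
Test IP AND mask: 96.125.0.0
Yes, 96.125.240.250 is in 96.125.0.0/16


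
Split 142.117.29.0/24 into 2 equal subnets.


New prefix = 24 + 1 = 25
Each subnet has 128 addresses
  142.117.29.0/25
  142.117.29.128/25
Subnets: 142.117.29.0/25, 142.117.29.128/25


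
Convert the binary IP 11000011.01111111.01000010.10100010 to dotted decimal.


11000011 = 195
01111111 = 127
01000010 = 66
10100010 = 162
IP: 195.127.66.162


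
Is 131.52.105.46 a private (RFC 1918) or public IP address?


RFC 1918 private ranges:
  10.0.0.0/8 (10.0.0.0 - 10.255.255.255)
  172.16.0.0/12 (172.16.0.0 - 172.31.255.255)
  192.168.0.0/16 (192.168.0.0 - 192.168.255.255)
Public (not in any RFC 1918 range)


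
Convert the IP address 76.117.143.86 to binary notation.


76 = 01001100
117 = 01110101
143 = 10001111
86 = 01010110
Binary: 01001100.01110101.10001111.01010110


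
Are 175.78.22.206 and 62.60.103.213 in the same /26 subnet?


Mask: 255.255.255.192
175.78.22.206 AND mask = 175.78.22.192
62.60.103.213 AND mask = 62.60.103.192
No, different subnets (175.78.22.192 vs 62.60.103.192)


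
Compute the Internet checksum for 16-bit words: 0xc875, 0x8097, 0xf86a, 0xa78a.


Sum all words (with carry folding):
+ 0xc875 = 0xc875
+ 0x8097 = 0x490d
+ 0xf86a = 0x4178
+ 0xa78a = 0xe902
One's complement: ~0xe902
Checksum = 0x16fd


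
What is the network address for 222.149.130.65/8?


IP:   11011110.10010101.10000010.01000001
Mask: 11111111.00000000.00000000.00000000
AND operation:
Net:  11011110.00000000.00000000.00000000
Network: 222.0.0.0/8


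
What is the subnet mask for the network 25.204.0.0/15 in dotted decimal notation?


/15 means 15 network bits, 17 host bits
Binary: 11111111111111100000000000000000
Mask: 255.254.0.0


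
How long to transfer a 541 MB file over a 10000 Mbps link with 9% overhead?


Effective throughput = 10000 * (1 - 9/100) = 9100 Mbps
File size in Mb = 541 * 8 = 4328 Mb
Time = 4328 / 9100
Time = 0.4756 seconds


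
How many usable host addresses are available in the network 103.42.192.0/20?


Host bits = 32 - 20 = 12
Total addresses = 2^12 = 4096
Usable = total - 2 (network and broadcast)
Usable hosts: 4094


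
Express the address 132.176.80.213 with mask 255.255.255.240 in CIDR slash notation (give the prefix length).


Binary: 11111111.11111111.11111111.11110000
Count leading 1s
Prefix: /28


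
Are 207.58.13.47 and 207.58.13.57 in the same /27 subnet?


Mask: 255.255.255.224
207.58.13.47 AND mask = 207.58.13.32
207.58.13.57 AND mask = 207.58.13.32
Yes, same subnet (207.58.13.32)


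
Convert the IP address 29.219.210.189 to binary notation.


29 = 00011101
219 = 11011011
210 = 11010010
189 = 10111101
Binary: 00011101.11011011.11010010.10111101


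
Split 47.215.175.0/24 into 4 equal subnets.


New prefix = 24 + 2 = 26
Each subnet has 64 addresses
  47.215.175.0/26
  47.215.175.64/26
  47.215.175.128/26
  47.215.175.192/26
Subnets: 47.215.175.0/26, 47.215.175.64/26, 47.215.175.128/26, 47.215.175.192/26


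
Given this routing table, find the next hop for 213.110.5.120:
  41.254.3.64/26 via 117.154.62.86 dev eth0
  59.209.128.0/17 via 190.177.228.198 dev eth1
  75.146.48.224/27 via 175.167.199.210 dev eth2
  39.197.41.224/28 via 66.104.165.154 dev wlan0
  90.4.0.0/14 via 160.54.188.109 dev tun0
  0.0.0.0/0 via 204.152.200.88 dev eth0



Longest prefix match for 213.110.5.120:
  /26 41.254.3.64: no
  /17 59.209.128.0: no
  /27 75.146.48.224: no
  /28 39.197.41.224: no
  /14 90.4.0.0: no
  /0 0.0.0.0: MATCH
Selected: next-hop 204.152.200.88 via eth0 (matched /0)


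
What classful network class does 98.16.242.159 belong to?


First octet: 98
Binary: 01100010
0xxxxxxx -> Class A (1-126)
Class A, default mask 255.0.0.0 (/8)


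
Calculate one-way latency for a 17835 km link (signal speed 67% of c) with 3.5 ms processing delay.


Speed = 0.67 * 3e5 km/s = 201000 km/s
Propagation delay = 17835 / 201000 = 0.0887 s = 88.7313 ms
Processing delay = 3.5 ms
Total one-way latency = 92.2313 ms


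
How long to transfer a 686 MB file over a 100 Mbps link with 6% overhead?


Effective throughput = 100 * (1 - 6/100) = 94 Mbps
File size in Mb = 686 * 8 = 5488 Mb
Time = 5488 / 94
Time = 58.383 seconds


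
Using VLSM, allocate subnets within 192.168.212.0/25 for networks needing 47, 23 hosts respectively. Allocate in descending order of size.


47 hosts -> /26 (62 usable): 192.168.212.0/26
23 hosts -> /27 (30 usable): 192.168.212.64/27
Allocation: 192.168.212.0/26 (47 hosts, 62 usable); 192.168.212.64/27 (23 hosts, 30 usable)


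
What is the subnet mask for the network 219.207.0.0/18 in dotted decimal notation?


/18 means 18 network bits, 14 host bits
Binary: 11111111111111111100000000000000
Mask: 255.255.192.0


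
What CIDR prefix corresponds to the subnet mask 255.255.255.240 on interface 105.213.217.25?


Binary: 11111111.11111111.11111111.11110000
Count leading 1s
Prefix: /28


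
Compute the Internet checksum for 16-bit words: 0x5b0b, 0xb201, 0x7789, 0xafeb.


Sum all words (with carry folding):
+ 0x5b0b = 0x5b0b
+ 0xb201 = 0x0d0d
+ 0x7789 = 0x8496
+ 0xafeb = 0x3482
One's complement: ~0x3482
Checksum = 0xcb7d


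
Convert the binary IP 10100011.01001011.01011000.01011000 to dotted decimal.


10100011 = 163
01001011 = 75
01011000 = 88
01011000 = 88
IP: 163.75.88.88


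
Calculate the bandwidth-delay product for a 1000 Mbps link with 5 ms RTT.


BDP = bandwidth * RTT
= 1000 Mbps * 5 ms
= 1000 * 1e6 * 5 / 1000 bits
= 5000000 bits
= 625000 bytes
= 610.3516 KB
BDP = 5000000 bits (625000 bytes)


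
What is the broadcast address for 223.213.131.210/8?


Network: 223.0.0.0/8
Host bits = 24
Set all host bits to 1:
Broadcast: 223.255.255.255


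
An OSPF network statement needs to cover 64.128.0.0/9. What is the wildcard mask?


Subnet mask: 255.128.0.0
Wildcard = 255.255.255.255 - subnet mask
255 - 255 = 0
255 - 128 = 127
255 - 0 = 255
255 - 0 = 255
Wildcard: 0.127.255.255


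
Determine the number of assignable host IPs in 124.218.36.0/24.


Host bits = 32 - 24 = 8
Total addresses = 2^8 = 256
Usable = total - 2 (network and broadcast)
Usable hosts: 254


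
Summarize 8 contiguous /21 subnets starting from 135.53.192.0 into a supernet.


Original prefix: /21
Number of subnets: 8 = 2^3
New prefix = 21 - 3 = 18
Supernet: 135.53.192.0/18


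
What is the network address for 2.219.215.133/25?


IP:   00000010.11011011.11010111.10000101
Mask: 11111111.11111111.11111111.10000000
AND operation:
Net:  00000010.11011011.11010111.10000000
Network: 2.219.215.128/25


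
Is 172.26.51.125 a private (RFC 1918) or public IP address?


RFC 1918 private ranges:
  10.0.0.0/8 (10.0.0.0 - 10.255.255.255)
  172.16.0.0/12 (172.16.0.0 - 172.31.255.255)
  192.168.0.0/16 (192.168.0.0 - 192.168.255.255)
Private (in 172.16.0.0/12)


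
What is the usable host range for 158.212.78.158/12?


Network: 158.208.0.0
Broadcast: 158.223.255.255
First usable = network + 1
Last usable = broadcast - 1
Range: 158.208.0.1 to 158.223.255.254


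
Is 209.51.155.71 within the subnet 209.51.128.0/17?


Subnet network: 209.51.128.0
Test IP AND mask: 209.51.128.0
Yes, 209.51.155.71 is in 209.51.128.0/17


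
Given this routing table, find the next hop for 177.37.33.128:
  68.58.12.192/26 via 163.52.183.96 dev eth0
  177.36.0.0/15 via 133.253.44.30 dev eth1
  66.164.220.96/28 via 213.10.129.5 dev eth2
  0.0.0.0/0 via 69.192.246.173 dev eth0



Longest prefix match for 177.37.33.128:
  /26 68.58.12.192: no
  /15 177.36.0.0: MATCH
  /28 66.164.220.96: no
  /0 0.0.0.0: MATCH
Selected: next-hop 133.253.44.30 via eth1 (matched /15)


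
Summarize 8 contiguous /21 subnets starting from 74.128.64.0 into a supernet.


Original prefix: /21
Number of subnets: 8 = 2^3
New prefix = 21 - 3 = 18
Supernet: 74.128.64.0/18


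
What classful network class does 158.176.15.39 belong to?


First octet: 158
Binary: 10011110
10xxxxxx -> Class B (128-191)
Class B, default mask 255.255.0.0 (/16)


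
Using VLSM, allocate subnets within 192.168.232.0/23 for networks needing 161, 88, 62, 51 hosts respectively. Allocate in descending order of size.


161 hosts -> /24 (254 usable): 192.168.232.0/24
88 hosts -> /25 (126 usable): 192.168.233.0/25
62 hosts -> /26 (62 usable): 192.168.233.128/26
51 hosts -> /26 (62 usable): 192.168.233.192/26
Allocation: 192.168.232.0/24 (161 hosts, 254 usable); 192.168.233.0/25 (88 hosts, 126 usable); 192.168.233.128/26 (62 hosts, 62 usable); 192.168.233.192/26 (51 hosts, 62 usable)


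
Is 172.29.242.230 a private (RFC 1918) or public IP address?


RFC 1918 private ranges:
  10.0.0.0/8 (10.0.0.0 - 10.255.255.255)
  172.16.0.0/12 (172.16.0.0 - 172.31.255.255)
  192.168.0.0/16 (192.168.0.0 - 192.168.255.255)
Private (in 172.16.0.0/12)


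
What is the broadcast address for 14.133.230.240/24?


Network: 14.133.230.0/24
Host bits = 8
Set all host bits to 1:
Broadcast: 14.133.230.255


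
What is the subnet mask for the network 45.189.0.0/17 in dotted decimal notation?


/17 means 17 network bits, 15 host bits
Binary: 11111111111111111000000000000000
Mask: 255.255.128.0


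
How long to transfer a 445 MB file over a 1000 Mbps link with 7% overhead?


Effective throughput = 1000 * (1 - 7/100) = 930.0 Mbps
File size in Mb = 445 * 8 = 3560 Mb
Time = 3560 / 930.0
Time = 3.828 seconds


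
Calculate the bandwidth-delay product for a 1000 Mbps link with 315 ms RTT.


BDP = bandwidth * RTT
= 1000 Mbps * 315 ms
= 1000 * 1e6 * 315 / 1000 bits
= 315000000 bits
= 39375000 bytes
= 38452.1484 KB
BDP = 315000000 bits (39375000 bytes)


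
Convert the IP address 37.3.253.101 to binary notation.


37 = 00100101
3 = 00000011
253 = 11111101
101 = 01100101
Binary: 00100101.00000011.11111101.01100101


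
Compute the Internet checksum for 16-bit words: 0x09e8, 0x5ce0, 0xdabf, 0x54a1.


Sum all words (with carry folding):
+ 0x09e8 = 0x09e8
+ 0x5ce0 = 0x66c8
+ 0xdabf = 0x4188
+ 0x54a1 = 0x9629
One's complement: ~0x9629
Checksum = 0x69d6


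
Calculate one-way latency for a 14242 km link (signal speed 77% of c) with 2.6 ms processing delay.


Speed = 0.77 * 3e5 km/s = 231000 km/s
Propagation delay = 14242 / 231000 = 0.0617 s = 61.6537 ms
Processing delay = 2.6 ms
Total one-way latency = 64.2537 ms


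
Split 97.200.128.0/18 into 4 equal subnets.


New prefix = 18 + 2 = 20
Each subnet has 4096 addresses
  97.200.128.0/20
  97.200.144.0/20
  97.200.160.0/20
  97.200.176.0/20
Subnets: 97.200.128.0/20, 97.200.144.0/20, 97.200.160.0/20, 97.200.176.0/20


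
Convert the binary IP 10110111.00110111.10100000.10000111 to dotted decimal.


10110111 = 183
00110111 = 55
10100000 = 160
10000111 = 135
IP: 183.55.160.135


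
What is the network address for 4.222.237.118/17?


IP:   00000100.11011110.11101101.01110110
Mask: 11111111.11111111.10000000.00000000
AND operation:
Net:  00000100.11011110.10000000.00000000
Network: 4.222.128.0/17


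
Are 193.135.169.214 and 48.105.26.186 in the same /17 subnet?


Mask: 255.255.128.0
193.135.169.214 AND mask = 193.135.128.0
48.105.26.186 AND mask = 48.105.0.0
No, different subnets (193.135.128.0 vs 48.105.0.0)


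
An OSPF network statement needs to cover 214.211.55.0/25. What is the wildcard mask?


Subnet mask: 255.255.255.128
Wildcard = 255.255.255.255 - subnet mask
255 - 255 = 0
255 - 255 = 0
255 - 255 = 0
255 - 128 = 127
Wildcard: 0.0.0.127


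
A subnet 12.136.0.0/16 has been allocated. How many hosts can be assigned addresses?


Host bits = 32 - 16 = 16
Total addresses = 2^16 = 65536
Usable = total - 2 (network and broadcast)
Usable hosts: 65534


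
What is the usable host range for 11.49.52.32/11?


Network: 11.32.0.0
Broadcast: 11.63.255.255
First usable = network + 1
Last usable = broadcast - 1
Range: 11.32.0.1 to 11.63.255.254


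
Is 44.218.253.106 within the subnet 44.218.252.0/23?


Subnet network: 44.218.252.0
Test IP AND mask: 44.218.252.0
Yes, 44.218.253.106 is in 44.218.252.0/23


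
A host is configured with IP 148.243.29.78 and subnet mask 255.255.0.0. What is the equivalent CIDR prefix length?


Binary: 11111111.11111111.00000000.00000000
Count leading 1s
Prefix: /16


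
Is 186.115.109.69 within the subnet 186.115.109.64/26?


Subnet network: 186.115.109.64
Test IP AND mask: 186.115.109.64
Yes, 186.115.109.69 is in 186.115.109.64/26


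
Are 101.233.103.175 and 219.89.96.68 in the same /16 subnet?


Mask: 255.255.0.0
101.233.103.175 AND mask = 101.233.0.0
219.89.96.68 AND mask = 219.89.0.0
No, different subnets (101.233.0.0 vs 219.89.0.0)


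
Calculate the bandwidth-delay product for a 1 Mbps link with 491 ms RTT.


BDP = bandwidth * RTT
= 1 Mbps * 491 ms
= 1 * 1e6 * 491 / 1000 bits
= 491000 bits
= 61375 bytes
= 59.9365 KB
BDP = 491000 bits (61375 bytes)


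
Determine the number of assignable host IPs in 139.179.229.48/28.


Host bits = 32 - 28 = 4
Total addresses = 2^4 = 16
Usable = total - 2 (network and broadcast)
Usable hosts: 14


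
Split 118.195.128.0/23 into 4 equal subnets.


New prefix = 23 + 2 = 25
Each subnet has 128 addresses
  118.195.128.0/25
  118.195.128.128/25
  118.195.129.0/25
  118.195.129.128/25
Subnets: 118.195.128.0/25, 118.195.128.128/25, 118.195.129.0/25, 118.195.129.128/25


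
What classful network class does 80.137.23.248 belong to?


First octet: 80
Binary: 01010000
0xxxxxxx -> Class A (1-126)
Class A, default mask 255.0.0.0 (/8)


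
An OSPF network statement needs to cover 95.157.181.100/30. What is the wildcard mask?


Subnet mask: 255.255.255.252
Wildcard = 255.255.255.255 - subnet mask
255 - 255 = 0
255 - 255 = 0
255 - 255 = 0
255 - 252 = 3
Wildcard: 0.0.0.3


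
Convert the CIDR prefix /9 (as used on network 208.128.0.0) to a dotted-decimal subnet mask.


/9 means 9 network bits, 23 host bits
Binary: 11111111100000000000000000000000
Mask: 255.128.0.0


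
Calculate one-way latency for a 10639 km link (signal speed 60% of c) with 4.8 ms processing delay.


Speed = 0.6 * 3e5 km/s = 180000 km/s
Propagation delay = 10639 / 180000 = 0.0591 s = 59.1056 ms
Processing delay = 4.8 ms
Total one-way latency = 63.9056 ms


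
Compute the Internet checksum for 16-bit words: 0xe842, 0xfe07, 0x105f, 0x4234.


Sum all words (with carry folding):
+ 0xe842 = 0xe842
+ 0xfe07 = 0xe64a
+ 0x105f = 0xf6a9
+ 0x4234 = 0x38de
One's complement: ~0x38de
Checksum = 0xc721


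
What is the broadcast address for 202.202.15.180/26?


Network: 202.202.15.128/26
Host bits = 6
Set all host bits to 1:
Broadcast: 202.202.15.191


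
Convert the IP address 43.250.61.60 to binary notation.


43 = 00101011
250 = 11111010
61 = 00111101
60 = 00111100
Binary: 00101011.11111010.00111101.00111100


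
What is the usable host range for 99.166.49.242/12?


Network: 99.160.0.0
Broadcast: 99.175.255.255
First usable = network + 1
Last usable = broadcast - 1
Range: 99.160.0.1 to 99.175.255.254


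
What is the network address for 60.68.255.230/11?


IP:   00111100.01000100.11111111.11100110
Mask: 11111111.11100000.00000000.00000000
AND operation:
Net:  00111100.01000000.00000000.00000000
Network: 60.64.0.0/11


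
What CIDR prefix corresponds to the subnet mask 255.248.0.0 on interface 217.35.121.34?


Binary: 11111111.11111000.00000000.00000000
Count leading 1s
Prefix: /13


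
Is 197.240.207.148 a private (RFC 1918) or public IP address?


RFC 1918 private ranges:
  10.0.0.0/8 (10.0.0.0 - 10.255.255.255)
  172.16.0.0/12 (172.16.0.0 - 172.31.255.255)
  192.168.0.0/16 (192.168.0.0 - 192.168.255.255)
Public (not in any RFC 1918 range)


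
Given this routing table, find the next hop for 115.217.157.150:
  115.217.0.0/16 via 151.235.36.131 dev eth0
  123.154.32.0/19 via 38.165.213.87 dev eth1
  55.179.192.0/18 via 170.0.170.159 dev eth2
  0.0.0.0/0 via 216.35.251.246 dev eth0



Longest prefix match for 115.217.157.150:
  /16 115.217.0.0: MATCH
  /19 123.154.32.0: no
  /18 55.179.192.0: no
  /0 0.0.0.0: MATCH
Selected: next-hop 151.235.36.131 via eth0 (matched /16)


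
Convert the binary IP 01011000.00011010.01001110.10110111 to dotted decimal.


01011000 = 88
00011010 = 26
01001110 = 78
10110111 = 183
IP: 88.26.78.183


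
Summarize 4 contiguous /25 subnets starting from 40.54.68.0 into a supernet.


Original prefix: /25
Number of subnets: 4 = 2^2
New prefix = 25 - 2 = 23
Supernet: 40.54.68.0/23


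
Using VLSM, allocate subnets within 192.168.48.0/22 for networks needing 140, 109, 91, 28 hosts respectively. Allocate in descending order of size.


140 hosts -> /24 (254 usable): 192.168.48.0/24
109 hosts -> /25 (126 usable): 192.168.49.0/25
91 hosts -> /25 (126 usable): 192.168.49.128/25
28 hosts -> /27 (30 usable): 192.168.50.0/27
Allocation: 192.168.48.0/24 (140 hosts, 254 usable); 192.168.49.0/25 (109 hosts, 126 usable); 192.168.49.128/25 (91 hosts, 126 usable); 192.168.50.0/27 (28 hosts, 30 usable)


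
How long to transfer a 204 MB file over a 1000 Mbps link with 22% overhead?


Effective throughput = 1000 * (1 - 22/100) = 780 Mbps
File size in Mb = 204 * 8 = 1632 Mb
Time = 1632 / 780
Time = 2.0923 seconds


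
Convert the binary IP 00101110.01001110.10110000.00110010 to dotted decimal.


00101110 = 46
01001110 = 78
10110000 = 176
00110010 = 50
IP: 46.78.176.50


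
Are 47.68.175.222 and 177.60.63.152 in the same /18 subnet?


Mask: 255.255.192.0
47.68.175.222 AND mask = 47.68.128.0
177.60.63.152 AND mask = 177.60.0.0
No, different subnets (47.68.128.0 vs 177.60.0.0)


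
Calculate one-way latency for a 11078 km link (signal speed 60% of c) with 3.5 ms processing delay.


Speed = 0.6 * 3e5 km/s = 180000 km/s
Propagation delay = 11078 / 180000 = 0.0615 s = 61.5444 ms
Processing delay = 3.5 ms
Total one-way latency = 65.0444 ms


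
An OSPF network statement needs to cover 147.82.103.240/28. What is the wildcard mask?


Subnet mask: 255.255.255.240
Wildcard = 255.255.255.255 - subnet mask
255 - 255 = 0
255 - 255 = 0
255 - 255 = 0
255 - 240 = 15
Wildcard: 0.0.0.15


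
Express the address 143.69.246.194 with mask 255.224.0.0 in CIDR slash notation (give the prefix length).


Binary: 11111111.11100000.00000000.00000000
Count leading 1s
Prefix: /11


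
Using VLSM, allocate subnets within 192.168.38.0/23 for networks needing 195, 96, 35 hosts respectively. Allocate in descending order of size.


195 hosts -> /24 (254 usable): 192.168.38.0/24
96 hosts -> /25 (126 usable): 192.168.39.0/25
35 hosts -> /26 (62 usable): 192.168.39.128/26
Allocation: 192.168.38.0/24 (195 hosts, 254 usable); 192.168.39.0/25 (96 hosts, 126 usable); 192.168.39.128/26 (35 hosts, 62 usable)


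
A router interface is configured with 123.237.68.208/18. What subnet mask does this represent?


/18 means 18 network bits, 14 host bits
Binary: 11111111111111111100000000000000
Mask: 255.255.192.0


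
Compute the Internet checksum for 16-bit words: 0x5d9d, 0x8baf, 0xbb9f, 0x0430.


Sum all words (with carry folding):
+ 0x5d9d = 0x5d9d
+ 0x8baf = 0xe94c
+ 0xbb9f = 0xa4ec
+ 0x0430 = 0xa91c
One's complement: ~0xa91c
Checksum = 0x56e3


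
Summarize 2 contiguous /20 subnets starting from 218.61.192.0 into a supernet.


Original prefix: /20
Number of subnets: 2 = 2^1
New prefix = 20 - 1 = 19
Supernet: 218.61.192.0/19


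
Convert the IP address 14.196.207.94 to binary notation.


14 = 00001110
196 = 11000100
207 = 11001111
94 = 01011110
Binary: 00001110.11000100.11001111.01011110


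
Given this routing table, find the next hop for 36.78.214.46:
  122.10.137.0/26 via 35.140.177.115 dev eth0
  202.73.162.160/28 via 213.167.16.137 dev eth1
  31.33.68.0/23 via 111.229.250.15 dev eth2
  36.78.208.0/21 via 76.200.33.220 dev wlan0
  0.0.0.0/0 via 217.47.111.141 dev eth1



Longest prefix match for 36.78.214.46:
  /26 122.10.137.0: no
  /28 202.73.162.160: no
  /23 31.33.68.0: no
  /21 36.78.208.0: MATCH
  /0 0.0.0.0: MATCH
Selected: next-hop 76.200.33.220 via wlan0 (matched /21)


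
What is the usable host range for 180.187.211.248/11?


Network: 180.160.0.0
Broadcast: 180.191.255.255
First usable = network + 1
Last usable = broadcast - 1
Range: 180.160.0.1 to 180.191.255.254


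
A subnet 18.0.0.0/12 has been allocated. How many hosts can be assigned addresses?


Host bits = 32 - 12 = 20
Total addresses = 2^20 = 1048576
Usable = total - 2 (network and broadcast)
Usable hosts: 1048574


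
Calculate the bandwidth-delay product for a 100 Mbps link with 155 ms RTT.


BDP = bandwidth * RTT
= 100 Mbps * 155 ms
= 100 * 1e6 * 155 / 1000 bits
= 15500000 bits
= 1937500 bytes
= 1892.0898 KB
BDP = 15500000 bits (1937500 bytes)


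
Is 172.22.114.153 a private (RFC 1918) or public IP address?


RFC 1918 private ranges:
  10.0.0.0/8 (10.0.0.0 - 10.255.255.255)
  172.16.0.0/12 (172.16.0.0 - 172.31.255.255)
  192.168.0.0/16 (192.168.0.0 - 192.168.255.255)
Private (in 172.16.0.0/12)


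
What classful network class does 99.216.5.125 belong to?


First octet: 99
Binary: 01100011
0xxxxxxx -> Class A (1-126)
Class A, default mask 255.0.0.0 (/8)


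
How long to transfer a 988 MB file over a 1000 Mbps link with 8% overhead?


Effective throughput = 1000 * (1 - 8/100) = 920 Mbps
File size in Mb = 988 * 8 = 7904 Mb
Time = 7904 / 920
Time = 8.5913 seconds


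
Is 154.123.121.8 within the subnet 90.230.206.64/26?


Subnet network: 90.230.206.64
Test IP AND mask: 154.123.121.0
No, 154.123.121.8 is not in 90.230.206.64/26


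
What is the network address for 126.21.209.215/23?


IP:   01111110.00010101.11010001.11010111
Mask: 11111111.11111111.11111110.00000000
AND operation:
Net:  01111110.00010101.11010000.00000000
Network: 126.21.208.0/23


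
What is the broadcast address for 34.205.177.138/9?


Network: 34.128.0.0/9
Host bits = 23
Set all host bits to 1:
Broadcast: 34.255.255.255


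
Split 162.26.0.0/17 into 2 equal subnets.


New prefix = 17 + 1 = 18
Each subnet has 16384 addresses
  162.26.0.0/18
  162.26.64.0/18
Subnets: 162.26.0.0/18, 162.26.64.0/18


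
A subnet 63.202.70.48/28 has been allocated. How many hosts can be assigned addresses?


Host bits = 32 - 28 = 4
Total addresses = 2^4 = 16
Usable = total - 2 (network and broadcast)
Usable hosts: 14


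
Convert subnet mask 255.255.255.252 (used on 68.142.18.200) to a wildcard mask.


Subnet mask: 255.255.255.252
Wildcard = 255.255.255.255 - subnet mask
255 - 255 = 0
255 - 255 = 0
255 - 255 = 0
255 - 252 = 3
Wildcard: 0.0.0.3


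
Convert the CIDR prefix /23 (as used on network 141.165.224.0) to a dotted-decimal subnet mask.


/23 means 23 network bits, 9 host bits
Binary: 11111111111111111111111000000000
Mask: 255.255.254.0


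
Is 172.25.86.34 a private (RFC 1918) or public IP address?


RFC 1918 private ranges:
  10.0.0.0/8 (10.0.0.0 - 10.255.255.255)
  172.16.0.0/12 (172.16.0.0 - 172.31.255.255)
  192.168.0.0/16 (192.168.0.0 - 192.168.255.255)
Private (in 172.16.0.0/12)


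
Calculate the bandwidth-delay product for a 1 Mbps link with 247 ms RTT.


BDP = bandwidth * RTT
= 1 Mbps * 247 ms
= 1 * 1e6 * 247 / 1000 bits
= 247000 bits
= 30875 bytes
= 30.1514 KB
BDP = 247000 bits (30875 bytes)


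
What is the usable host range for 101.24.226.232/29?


Network: 101.24.226.232
Broadcast: 101.24.226.239
First usable = network + 1
Last usable = broadcast - 1
Range: 101.24.226.233 to 101.24.226.238


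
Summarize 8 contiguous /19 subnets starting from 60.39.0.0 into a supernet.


Original prefix: /19
Number of subnets: 8 = 2^3
New prefix = 19 - 3 = 16
Supernet: 60.39.0.0/16


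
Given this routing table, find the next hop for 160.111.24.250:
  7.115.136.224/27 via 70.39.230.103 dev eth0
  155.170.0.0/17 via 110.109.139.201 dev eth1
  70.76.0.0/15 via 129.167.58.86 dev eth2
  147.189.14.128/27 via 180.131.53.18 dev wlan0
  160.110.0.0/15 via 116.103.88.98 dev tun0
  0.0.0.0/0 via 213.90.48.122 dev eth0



Longest prefix match for 160.111.24.250:
  /27 7.115.136.224: no
  /17 155.170.0.0: no
  /15 70.76.0.0: no
  /27 147.189.14.128: no
  /15 160.110.0.0: MATCH
  /0 0.0.0.0: MATCH
Selected: next-hop 116.103.88.98 via tun0 (matched /15)


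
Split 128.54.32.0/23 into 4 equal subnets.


New prefix = 23 + 2 = 25
Each subnet has 128 addresses
  128.54.32.0/25
  128.54.32.128/25
  128.54.33.0/25
  128.54.33.128/25
Subnets: 128.54.32.0/25, 128.54.32.128/25, 128.54.33.0/25, 128.54.33.128/25


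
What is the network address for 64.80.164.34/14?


IP:   01000000.01010000.10100100.00100010
Mask: 11111111.11111100.00000000.00000000
AND operation:
Net:  01000000.01010000.00000000.00000000
Network: 64.80.0.0/14


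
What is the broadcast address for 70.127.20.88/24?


Network: 70.127.20.0/24
Host bits = 8
Set all host bits to 1:
Broadcast: 70.127.20.255


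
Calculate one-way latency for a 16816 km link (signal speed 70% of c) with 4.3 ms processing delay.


Speed = 0.7 * 3e5 km/s = 210000 km/s
Propagation delay = 16816 / 210000 = 0.0801 s = 80.0762 ms
Processing delay = 4.3 ms
Total one-way latency = 84.3762 ms


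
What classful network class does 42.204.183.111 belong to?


First octet: 42
Binary: 00101010
0xxxxxxx -> Class A (1-126)
Class A, default mask 255.0.0.0 (/8)


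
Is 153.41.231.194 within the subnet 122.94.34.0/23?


Subnet network: 122.94.34.0
Test IP AND mask: 153.41.230.0
No, 153.41.231.194 is not in 122.94.34.0/23


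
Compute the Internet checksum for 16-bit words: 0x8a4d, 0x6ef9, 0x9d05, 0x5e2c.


Sum all words (with carry folding):
+ 0x8a4d = 0x8a4d
+ 0x6ef9 = 0xf946
+ 0x9d05 = 0x964c
+ 0x5e2c = 0xf478
One's complement: ~0xf478
Checksum = 0x0b87


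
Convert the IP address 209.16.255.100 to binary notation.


209 = 11010001
16 = 00010000
255 = 11111111
100 = 01100100
Binary: 11010001.00010000.11111111.01100100


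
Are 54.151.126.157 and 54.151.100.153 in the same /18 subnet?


Mask: 255.255.192.0
54.151.126.157 AND mask = 54.151.64.0
54.151.100.153 AND mask = 54.151.64.0
Yes, same subnet (54.151.64.0)


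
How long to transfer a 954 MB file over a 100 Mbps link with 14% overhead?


Effective throughput = 100 * (1 - 14/100) = 86 Mbps
File size in Mb = 954 * 8 = 7632 Mb
Time = 7632 / 86
Time = 88.7442 seconds


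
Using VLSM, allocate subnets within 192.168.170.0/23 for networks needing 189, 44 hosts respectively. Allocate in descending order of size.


189 hosts -> /24 (254 usable): 192.168.170.0/24
44 hosts -> /26 (62 usable): 192.168.171.0/26
Allocation: 192.168.170.0/24 (189 hosts, 254 usable); 192.168.171.0/26 (44 hosts, 62 usable)


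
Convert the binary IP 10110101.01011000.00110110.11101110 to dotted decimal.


10110101 = 181
01011000 = 88
00110110 = 54
11101110 = 238
IP: 181.88.54.238


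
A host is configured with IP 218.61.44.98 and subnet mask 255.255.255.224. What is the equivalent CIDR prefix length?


Binary: 11111111.11111111.11111111.11100000
Count leading 1s
Prefix: /27


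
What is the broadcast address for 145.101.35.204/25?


Network: 145.101.35.128/25
Host bits = 7
Set all host bits to 1:
Broadcast: 145.101.35.255


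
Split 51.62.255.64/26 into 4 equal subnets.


New prefix = 26 + 2 = 28
Each subnet has 16 addresses
  51.62.255.64/28
  51.62.255.80/28
  51.62.255.96/28
  51.62.255.112/28
Subnets: 51.62.255.64/28, 51.62.255.80/28, 51.62.255.96/28, 51.62.255.112/28


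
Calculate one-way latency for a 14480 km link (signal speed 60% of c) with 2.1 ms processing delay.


Speed = 0.6 * 3e5 km/s = 180000 km/s
Propagation delay = 14480 / 180000 = 0.0804 s = 80.4444 ms
Processing delay = 2.1 ms
Total one-way latency = 82.5444 ms


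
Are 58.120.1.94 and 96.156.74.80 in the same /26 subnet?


Mask: 255.255.255.192
58.120.1.94 AND mask = 58.120.1.64
96.156.74.80 AND mask = 96.156.74.64
No, different subnets (58.120.1.64 vs 96.156.74.64)


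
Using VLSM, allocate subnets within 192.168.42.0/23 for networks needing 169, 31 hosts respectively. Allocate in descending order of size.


169 hosts -> /24 (254 usable): 192.168.42.0/24
31 hosts -> /26 (62 usable): 192.168.43.0/26
Allocation: 192.168.42.0/24 (169 hosts, 254 usable); 192.168.43.0/26 (31 hosts, 62 usable)


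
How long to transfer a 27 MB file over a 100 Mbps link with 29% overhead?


Effective throughput = 100 * (1 - 29/100) = 71 Mbps
File size in Mb = 27 * 8 = 216 Mb
Time = 216 / 71
Time = 3.0423 seconds


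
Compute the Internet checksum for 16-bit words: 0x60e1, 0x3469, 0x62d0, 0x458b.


Sum all words (with carry folding):
+ 0x60e1 = 0x60e1
+ 0x3469 = 0x954a
+ 0x62d0 = 0xf81a
+ 0x458b = 0x3da6
One's complement: ~0x3da6
Checksum = 0xc259


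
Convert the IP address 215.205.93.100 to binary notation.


215 = 11010111
205 = 11001101
93 = 01011101
100 = 01100100
Binary: 11010111.11001101.01011101.01100100


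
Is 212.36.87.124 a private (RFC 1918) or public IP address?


RFC 1918 private ranges:
  10.0.0.0/8 (10.0.0.0 - 10.255.255.255)
  172.16.0.0/12 (172.16.0.0 - 172.31.255.255)
  192.168.0.0/16 (192.168.0.0 - 192.168.255.255)
Public (not in any RFC 1918 range)


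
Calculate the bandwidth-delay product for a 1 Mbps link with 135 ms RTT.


BDP = bandwidth * RTT
= 1 Mbps * 135 ms
= 1 * 1e6 * 135 / 1000 bits
= 135000 bits
= 16875 bytes
= 16.4795 KB
BDP = 135000 bits (16875 bytes)


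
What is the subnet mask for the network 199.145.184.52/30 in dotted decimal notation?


/30 means 30 network bits, 2 host bits
Binary: 11111111111111111111111111111100
Mask: 255.255.255.252


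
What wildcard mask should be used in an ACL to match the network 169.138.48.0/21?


Subnet mask: 255.255.248.0
Wildcard = 255.255.255.255 - subnet mask
255 - 255 = 0
255 - 255 = 0
255 - 248 = 7
255 - 0 = 255
Wildcard: 0.0.7.255


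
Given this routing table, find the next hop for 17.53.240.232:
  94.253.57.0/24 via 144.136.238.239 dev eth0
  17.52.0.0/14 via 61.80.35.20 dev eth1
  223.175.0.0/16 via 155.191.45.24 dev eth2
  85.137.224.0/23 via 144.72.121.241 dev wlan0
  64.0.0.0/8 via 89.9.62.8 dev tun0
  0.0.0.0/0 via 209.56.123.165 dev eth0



Longest prefix match for 17.53.240.232:
  /24 94.253.57.0: no
  /14 17.52.0.0: MATCH
  /16 223.175.0.0: no
  /23 85.137.224.0: no
  /8 64.0.0.0: no
  /0 0.0.0.0: MATCH
Selected: next-hop 61.80.35.20 via eth1 (matched /14)


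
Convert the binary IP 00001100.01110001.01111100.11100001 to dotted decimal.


00001100 = 12
01110001 = 113
01111100 = 124
11100001 = 225
IP: 12.113.124.225


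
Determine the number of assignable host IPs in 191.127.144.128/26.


Host bits = 32 - 26 = 6
Total addresses = 2^6 = 64
Usable = total - 2 (network and broadcast)
Usable hosts: 62


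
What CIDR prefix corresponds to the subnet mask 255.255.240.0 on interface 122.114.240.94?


Binary: 11111111.11111111.11110000.00000000
Count leading 1s
Prefix: /20


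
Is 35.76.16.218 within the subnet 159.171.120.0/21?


Subnet network: 159.171.120.0
Test IP AND mask: 35.76.16.0
No, 35.76.16.218 is not in 159.171.120.0/21


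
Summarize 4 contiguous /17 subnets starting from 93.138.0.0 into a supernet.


Original prefix: /17
Number of subnets: 4 = 2^2
New prefix = 17 - 2 = 15
Supernet: 93.138.0.0/15


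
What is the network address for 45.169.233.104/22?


IP:   00101101.10101001.11101001.01101000
Mask: 11111111.11111111.11111100.00000000
AND operation:
Net:  00101101.10101001.11101000.00000000
Network: 45.169.232.0/22


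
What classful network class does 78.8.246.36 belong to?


First octet: 78
Binary: 01001110
0xxxxxxx -> Class A (1-126)
Class A, default mask 255.0.0.0 (/8)


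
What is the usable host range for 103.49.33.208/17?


Network: 103.49.0.0
Broadcast: 103.49.127.255
First usable = network + 1
Last usable = broadcast - 1
Range: 103.49.0.1 to 103.49.127.254


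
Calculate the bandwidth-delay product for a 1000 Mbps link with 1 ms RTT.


BDP = bandwidth * RTT
= 1000 Mbps * 1 ms
= 1000 * 1e6 * 1 / 1000 bits
= 1000000 bits
= 125000 bytes
= 122.0703 KB
BDP = 1000000 bits (125000 bytes)


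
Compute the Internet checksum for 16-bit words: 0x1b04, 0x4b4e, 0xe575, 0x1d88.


Sum all words (with carry folding):
+ 0x1b04 = 0x1b04
+ 0x4b4e = 0x6652
+ 0xe575 = 0x4bc8
+ 0x1d88 = 0x6950
One's complement: ~0x6950
Checksum = 0x96af


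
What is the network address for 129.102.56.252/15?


IP:   10000001.01100110.00111000.11111100
Mask: 11111111.11111110.00000000.00000000
AND operation:
Net:  10000001.01100110.00000000.00000000
Network: 129.102.0.0/15


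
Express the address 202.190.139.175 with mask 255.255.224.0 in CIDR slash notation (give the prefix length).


Binary: 11111111.11111111.11100000.00000000
Count leading 1s
Prefix: /19


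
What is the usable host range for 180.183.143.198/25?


Network: 180.183.143.128
Broadcast: 180.183.143.255
First usable = network + 1
Last usable = broadcast - 1
Range: 180.183.143.129 to 180.183.143.254


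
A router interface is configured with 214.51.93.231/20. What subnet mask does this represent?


/20 means 20 network bits, 12 host bits
Binary: 11111111111111111111000000000000
Mask: 255.255.240.0


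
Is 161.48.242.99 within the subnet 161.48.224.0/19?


Subnet network: 161.48.224.0
Test IP AND mask: 161.48.224.0
Yes, 161.48.242.99 is in 161.48.224.0/19


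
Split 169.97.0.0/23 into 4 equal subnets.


New prefix = 23 + 2 = 25
Each subnet has 128 addresses
  169.97.0.0/25
  169.97.0.128/25
  169.97.1.0/25
  169.97.1.128/25
Subnets: 169.97.0.0/25, 169.97.0.128/25, 169.97.1.0/25, 169.97.1.128/25


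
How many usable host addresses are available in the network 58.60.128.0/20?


Host bits = 32 - 20 = 12
Total addresses = 2^12 = 4096
Usable = total - 2 (network and broadcast)
Usable hosts: 4094


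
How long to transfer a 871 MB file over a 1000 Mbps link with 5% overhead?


Effective throughput = 1000 * (1 - 5/100) = 950 Mbps
File size in Mb = 871 * 8 = 6968 Mb
Time = 6968 / 950
Time = 7.3347 seconds


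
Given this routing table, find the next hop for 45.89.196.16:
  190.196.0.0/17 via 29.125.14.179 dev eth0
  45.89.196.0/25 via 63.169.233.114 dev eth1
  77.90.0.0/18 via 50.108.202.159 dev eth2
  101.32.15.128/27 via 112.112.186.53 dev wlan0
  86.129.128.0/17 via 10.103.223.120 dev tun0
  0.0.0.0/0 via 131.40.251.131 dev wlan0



Longest prefix match for 45.89.196.16:
  /17 190.196.0.0: no
  /25 45.89.196.0: MATCH
  /18 77.90.0.0: no
  /27 101.32.15.128: no
  /17 86.129.128.0: no
  /0 0.0.0.0: MATCH
Selected: next-hop 63.169.233.114 via eth1 (matched /25)


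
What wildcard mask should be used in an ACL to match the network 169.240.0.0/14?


Subnet mask: 255.252.0.0
Wildcard = 255.255.255.255 - subnet mask
255 - 255 = 0
255 - 252 = 3
255 - 0 = 255
255 - 0 = 255
Wildcard: 0.3.255.255


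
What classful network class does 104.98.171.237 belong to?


First octet: 104
Binary: 01101000
0xxxxxxx -> Class A (1-126)
Class A, default mask 255.0.0.0 (/8)


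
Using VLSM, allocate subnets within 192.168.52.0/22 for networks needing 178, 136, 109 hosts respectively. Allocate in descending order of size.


178 hosts -> /24 (254 usable): 192.168.52.0/24
136 hosts -> /24 (254 usable): 192.168.53.0/24
109 hosts -> /25 (126 usable): 192.168.54.0/25
Allocation: 192.168.52.0/24 (178 hosts, 254 usable); 192.168.53.0/24 (136 hosts, 254 usable); 192.168.54.0/25 (109 hosts, 126 usable)


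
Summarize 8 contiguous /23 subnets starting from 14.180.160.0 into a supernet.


Original prefix: /23
Number of subnets: 8 = 2^3
New prefix = 23 - 3 = 20
Supernet: 14.180.160.0/20


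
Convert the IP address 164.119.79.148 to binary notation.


164 = 10100100
119 = 01110111
79 = 01001111
148 = 10010100
Binary: 10100100.01110111.01001111.10010100


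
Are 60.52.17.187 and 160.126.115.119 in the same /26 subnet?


Mask: 255.255.255.192
60.52.17.187 AND mask = 60.52.17.128
160.126.115.119 AND mask = 160.126.115.64
No, different subnets (60.52.17.128 vs 160.126.115.64)


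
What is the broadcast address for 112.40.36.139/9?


Network: 112.0.0.0/9
Host bits = 23
Set all host bits to 1:
Broadcast: 112.127.255.255


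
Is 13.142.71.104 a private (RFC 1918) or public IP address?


RFC 1918 private ranges:
  10.0.0.0/8 (10.0.0.0 - 10.255.255.255)
  172.16.0.0/12 (172.16.0.0 - 172.31.255.255)
  192.168.0.0/16 (192.168.0.0 - 192.168.255.255)
Public (not in any RFC 1918 range)


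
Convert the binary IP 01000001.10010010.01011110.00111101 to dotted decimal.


01000001 = 65
10010010 = 146
01011110 = 94
00111101 = 61
IP: 65.146.94.61


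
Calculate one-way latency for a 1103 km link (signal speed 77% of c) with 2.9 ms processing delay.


Speed = 0.77 * 3e5 km/s = 231000 km/s
Propagation delay = 1103 / 231000 = 0.0048 s = 4.7749 ms
Processing delay = 2.9 ms
Total one-way latency = 7.6749 ms


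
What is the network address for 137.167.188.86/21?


IP:   10001001.10100111.10111100.01010110
Mask: 11111111.11111111.11111000.00000000
AND operation:
Net:  10001001.10100111.10111000.00000000
Network: 137.167.184.0/21


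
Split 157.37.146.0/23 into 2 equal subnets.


New prefix = 23 + 1 = 24
Each subnet has 256 addresses
  157.37.146.0/24
  157.37.147.0/24
Subnets: 157.37.146.0/24, 157.37.147.0/24


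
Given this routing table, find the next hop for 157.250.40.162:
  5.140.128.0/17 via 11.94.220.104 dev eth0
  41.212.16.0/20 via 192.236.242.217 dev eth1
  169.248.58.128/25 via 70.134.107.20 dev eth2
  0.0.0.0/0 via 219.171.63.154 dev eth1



Longest prefix match for 157.250.40.162:
  /17 5.140.128.0: no
  /20 41.212.16.0: no
  /25 169.248.58.128: no
  /0 0.0.0.0: MATCH
Selected: next-hop 219.171.63.154 via eth1 (matched /0)


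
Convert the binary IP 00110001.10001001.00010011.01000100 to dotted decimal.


00110001 = 49
10001001 = 137
00010011 = 19
01000100 = 68
IP: 49.137.19.68


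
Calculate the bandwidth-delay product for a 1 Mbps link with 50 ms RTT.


BDP = bandwidth * RTT
= 1 Mbps * 50 ms
= 1 * 1e6 * 50 / 1000 bits
= 50000 bits
= 6250 bytes
= 6.1035 KB
BDP = 50000 bits (6250 bytes)


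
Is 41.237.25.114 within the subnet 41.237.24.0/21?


Subnet network: 41.237.24.0
Test IP AND mask: 41.237.24.0
Yes, 41.237.25.114 is in 41.237.24.0/21


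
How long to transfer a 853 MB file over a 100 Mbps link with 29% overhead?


Effective throughput = 100 * (1 - 29/100) = 71 Mbps
File size in Mb = 853 * 8 = 6824 Mb
Time = 6824 / 71
Time = 96.1127 seconds
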